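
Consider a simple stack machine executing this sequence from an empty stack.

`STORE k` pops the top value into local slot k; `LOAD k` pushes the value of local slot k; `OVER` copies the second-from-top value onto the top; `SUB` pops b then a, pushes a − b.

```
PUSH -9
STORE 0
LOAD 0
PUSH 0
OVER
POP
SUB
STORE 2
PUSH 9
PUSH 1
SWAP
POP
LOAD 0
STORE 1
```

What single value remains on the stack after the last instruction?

1

PUSH -9 : [-9]
STORE 0 : []
LOAD 0  : [-9]
PUSH 0  : [-9, 0]
OVER    : [-9, 0, -9]
POP     : [-9, 0]
SUB     : [-9]
STORE 2 : []
PUSH 9  : [9]
PUSH 1  : [9, 1]
SWAP    : [1, 9]
POP     : [1]
LOAD 0  : [1, -9]
STORE 1 : [1]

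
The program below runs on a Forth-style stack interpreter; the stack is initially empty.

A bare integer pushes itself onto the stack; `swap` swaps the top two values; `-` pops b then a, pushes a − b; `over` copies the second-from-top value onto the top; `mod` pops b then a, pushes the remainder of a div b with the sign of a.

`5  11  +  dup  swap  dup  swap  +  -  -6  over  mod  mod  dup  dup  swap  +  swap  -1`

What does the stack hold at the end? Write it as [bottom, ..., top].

5    : [5]
11   : [5, 11]
+    : [16]
dup  : [16, 16]
swap : [16, 16]
dup  : [16, 16, 16]
swap : [16, 16, 16]
+    : [16, 32]
-    : [-16]
-6   : [-16, -6]
over : [-16, -6, -16]
mod  : [-16, -6]
mod  : [-4]
dup  : [-4, -4]
dup  : [-4, -4, -4]
swap : [-4, -4, -4]
+    : [-4, -8]
swap : [-8, -4]
-1   : [-8, -4, -1]

[-8, -4, -1]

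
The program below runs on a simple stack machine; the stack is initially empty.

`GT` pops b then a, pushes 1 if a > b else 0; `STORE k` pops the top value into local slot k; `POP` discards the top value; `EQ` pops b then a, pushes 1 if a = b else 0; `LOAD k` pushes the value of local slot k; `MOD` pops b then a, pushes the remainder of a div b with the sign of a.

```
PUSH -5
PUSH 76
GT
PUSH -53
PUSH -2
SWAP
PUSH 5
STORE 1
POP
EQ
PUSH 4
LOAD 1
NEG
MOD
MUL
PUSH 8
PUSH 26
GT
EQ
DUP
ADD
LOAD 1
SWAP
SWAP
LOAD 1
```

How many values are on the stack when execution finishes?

PUSH -5  -> -5
PUSH 76  -> -5 76
GT       -> 0
PUSH -53 -> 0 -53
PUSH -2  -> 0 -53 -2
SWAP     -> 0 -2 -53
PUSH 5   -> 0 -2 -53 5
STORE 1  -> 0 -2 -53
POP      -> 0 -2
EQ       -> 0
PUSH 4   -> 0 4
LOAD 1   -> 0 4 5
NEG      -> 0 4 -5
MOD      -> 0 4
MUL      -> 0
PUSH 8   -> 0 8
PUSH 26  -> 0 8 26
GT       -> 0 0
EQ       -> 1
DUP      -> 1 1
ADD      -> 2
LOAD 1   -> 2 5
SWAP     -> 5 2
SWAP     -> 2 5
LOAD 1   -> 2 5 5

3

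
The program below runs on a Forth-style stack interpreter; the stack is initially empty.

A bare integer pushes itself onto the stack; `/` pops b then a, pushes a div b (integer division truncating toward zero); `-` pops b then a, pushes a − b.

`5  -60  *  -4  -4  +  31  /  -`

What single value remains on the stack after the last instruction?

-300

5   : [5]
-60 : [5, -60]
*   : [-300]
-4  : [-300, -4]
-4  : [-300, -4, -4]
+   : [-300, -8]
31  : [-300, -8, 31]
/   : [-300, 0]
-   : [-300]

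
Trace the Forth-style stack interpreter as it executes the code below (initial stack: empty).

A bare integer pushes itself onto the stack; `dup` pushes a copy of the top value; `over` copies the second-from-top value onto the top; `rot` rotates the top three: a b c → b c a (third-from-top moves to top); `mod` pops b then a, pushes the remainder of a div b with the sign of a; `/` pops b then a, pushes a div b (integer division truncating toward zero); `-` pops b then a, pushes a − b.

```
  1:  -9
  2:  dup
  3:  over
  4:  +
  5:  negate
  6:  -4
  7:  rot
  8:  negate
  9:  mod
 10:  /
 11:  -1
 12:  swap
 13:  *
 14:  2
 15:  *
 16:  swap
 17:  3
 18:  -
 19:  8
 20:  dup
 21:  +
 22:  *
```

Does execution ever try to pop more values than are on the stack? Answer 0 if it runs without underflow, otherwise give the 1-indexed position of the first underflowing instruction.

16

-9     -> [-9]
dup    -> [-9, -9]
over   -> [-9, -9, -9]
+      -> [-9, -18]
negate -> [-9, 18]
-4     -> [-9, 18, -4]
rot    -> [18, -4, -9]
negate -> [18, -4, 9]
mod    -> [18, -4]
/      -> [-4]
-1     -> [-4, -1]
swap   -> [-1, -4]
*      -> [4]
2      -> [4, 2]
*      -> [8]
swap  — needs 2 operands, stack has 1 → underflow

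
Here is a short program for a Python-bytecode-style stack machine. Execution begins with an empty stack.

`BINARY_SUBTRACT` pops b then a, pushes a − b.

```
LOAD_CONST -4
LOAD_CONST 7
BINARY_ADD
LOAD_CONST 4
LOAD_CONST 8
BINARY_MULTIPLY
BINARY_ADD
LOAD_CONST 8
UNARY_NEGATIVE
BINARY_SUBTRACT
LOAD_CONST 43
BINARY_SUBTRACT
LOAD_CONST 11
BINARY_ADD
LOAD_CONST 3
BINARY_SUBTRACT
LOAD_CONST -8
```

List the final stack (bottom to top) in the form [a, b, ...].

[8, -8]

LOAD_CONST -4   : -4
LOAD_CONST 7    : -4 7
BINARY_ADD      : 3
LOAD_CONST 4    : 3 4
LOAD_CONST 8    : 3 4 8
BINARY_MULTIPLY : 3 32
BINARY_ADD      : 35
LOAD_CONST 8    : 35 8
UNARY_NEGATIVE  : 35 -8
BINARY_SUBTRACT : 43
LOAD_CONST 43   : 43 43
BINARY_SUBTRACT : 0
LOAD_CONST 11   : 0 11
BINARY_ADD      : 11
LOAD_CONST 3    : 11 3
BINARY_SUBTRACT : 8
LOAD_CONST -8   : 8 -8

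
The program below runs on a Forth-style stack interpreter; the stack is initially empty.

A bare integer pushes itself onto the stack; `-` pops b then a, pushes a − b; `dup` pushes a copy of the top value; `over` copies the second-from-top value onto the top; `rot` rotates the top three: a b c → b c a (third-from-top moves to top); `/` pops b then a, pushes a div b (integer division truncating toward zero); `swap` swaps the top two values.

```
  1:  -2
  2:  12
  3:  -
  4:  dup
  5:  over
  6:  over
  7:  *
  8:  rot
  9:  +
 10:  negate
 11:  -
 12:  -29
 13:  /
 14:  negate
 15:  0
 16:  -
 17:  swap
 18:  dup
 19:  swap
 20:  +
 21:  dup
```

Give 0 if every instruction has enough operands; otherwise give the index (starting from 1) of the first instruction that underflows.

-2     : -2
12     : -2 12
-      : -14
dup    : -14 -14
over   : -14 -14 -14
over   : -14 -14 -14 -14
*      : -14 -14 196
rot    : -14 196 -14
+      : -14 182
negate : -14 -182
-      : 168
-29    : 168 -29
/      : -5
negate : 5
0      : 5 0
-      : 5
swap  — needs 2 operands, stack has 1 → underflow

17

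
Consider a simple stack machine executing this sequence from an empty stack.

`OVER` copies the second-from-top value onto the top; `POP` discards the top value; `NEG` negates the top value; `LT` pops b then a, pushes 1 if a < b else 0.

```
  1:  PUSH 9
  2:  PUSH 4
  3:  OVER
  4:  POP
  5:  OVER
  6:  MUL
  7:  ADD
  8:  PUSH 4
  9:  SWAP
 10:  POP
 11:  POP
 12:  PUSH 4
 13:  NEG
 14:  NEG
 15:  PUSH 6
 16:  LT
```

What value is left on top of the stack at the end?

PUSH 9 : [9]
PUSH 4 : [9, 4]
OVER   : [9, 4, 9]
POP    : [9, 4]
OVER   : [9, 4, 9]
MUL    : [9, 36]
ADD    : [45]
PUSH 4 : [45, 4]
SWAP   : [4, 45]
POP    : [4]
POP    : []
PUSH 4 : [4]
NEG    : [-4]
NEG    : [4]
PUSH 6 : [4, 6]
LT     : [1]

1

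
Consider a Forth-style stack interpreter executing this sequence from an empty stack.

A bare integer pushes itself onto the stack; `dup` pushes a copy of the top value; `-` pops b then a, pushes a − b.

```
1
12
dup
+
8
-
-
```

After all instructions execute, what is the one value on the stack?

-15

1   : 1
12  : 1 12
dup : 1 12 12
+   : 1 24
8   : 1 24 8
-   : 1 16
-   : -15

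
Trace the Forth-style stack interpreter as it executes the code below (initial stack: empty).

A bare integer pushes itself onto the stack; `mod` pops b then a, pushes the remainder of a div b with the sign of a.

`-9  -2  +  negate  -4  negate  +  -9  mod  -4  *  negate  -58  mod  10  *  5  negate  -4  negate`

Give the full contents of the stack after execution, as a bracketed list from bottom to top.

-9     → [-9]
-2     → [-9, -2]
+      → [-11]
negate → [11]
-4     → [11, -4]
negate → [11, 4]
+      → [15]
-9     → [15, -9]
mod    → [6]
-4     → [6, -4]
*      → [-24]
negate → [24]
-58    → [24, -58]
mod    → [24]
10     → [24, 10]
*      → [240]
5      → [240, 5]
negate → [240, -5]
-4     → [240, -5, -4]
negate → [240, -5, 4]

[240, -5, 4]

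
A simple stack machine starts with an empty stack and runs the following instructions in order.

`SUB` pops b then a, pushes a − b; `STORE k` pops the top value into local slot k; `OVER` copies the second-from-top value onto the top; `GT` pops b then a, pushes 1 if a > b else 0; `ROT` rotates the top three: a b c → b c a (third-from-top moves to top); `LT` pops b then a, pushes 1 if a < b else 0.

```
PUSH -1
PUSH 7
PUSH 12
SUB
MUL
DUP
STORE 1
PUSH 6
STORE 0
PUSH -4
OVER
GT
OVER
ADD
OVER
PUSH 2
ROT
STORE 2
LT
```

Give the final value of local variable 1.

5

PUSH -1 → [-1]
PUSH 7  → [-1, 7]
PUSH 12 → [-1, 7, 12]
SUB     → [-1, -5]
MUL     → [5]
DUP     → [5, 5]
STORE 1 → [5]
PUSH 6  → [5, 6]
STORE 0 → [5]
PUSH -4 → [5, -4]
OVER    → [5, -4, 5]
GT      → [5, 0]
OVER    → [5, 0, 5]
ADD     → [5, 5]
OVER    → [5, 5, 5]
PUSH 2  → [5, 5, 5, 2]
ROT     → [5, 5, 2, 5]
STORE 2 → [5, 5, 2]
LT      → [5, 0]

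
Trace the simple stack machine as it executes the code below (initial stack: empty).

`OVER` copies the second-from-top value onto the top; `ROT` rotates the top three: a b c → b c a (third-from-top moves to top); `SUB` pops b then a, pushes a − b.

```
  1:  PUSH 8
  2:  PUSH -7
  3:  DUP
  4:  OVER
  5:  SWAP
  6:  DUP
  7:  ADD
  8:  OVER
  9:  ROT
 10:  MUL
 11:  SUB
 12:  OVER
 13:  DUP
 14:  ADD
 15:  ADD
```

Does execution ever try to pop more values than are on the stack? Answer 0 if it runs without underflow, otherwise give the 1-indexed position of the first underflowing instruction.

0

PUSH 8   8
PUSH -7  8 -7
DUP      8 -7 -7
OVER     8 -7 -7 -7
SWAP     8 -7 -7 -7
DUP      8 -7 -7 -7 -7
ADD      8 -7 -7 -14
OVER     8 -7 -7 -14 -7
ROT      8 -7 -14 -7 -7
MUL      8 -7 -14 49
SUB      8 -7 -63
OVER     8 -7 -63 -7
DUP      8 -7 -63 -7 -7
ADD      8 -7 -63 -14
ADD      8 -7 -77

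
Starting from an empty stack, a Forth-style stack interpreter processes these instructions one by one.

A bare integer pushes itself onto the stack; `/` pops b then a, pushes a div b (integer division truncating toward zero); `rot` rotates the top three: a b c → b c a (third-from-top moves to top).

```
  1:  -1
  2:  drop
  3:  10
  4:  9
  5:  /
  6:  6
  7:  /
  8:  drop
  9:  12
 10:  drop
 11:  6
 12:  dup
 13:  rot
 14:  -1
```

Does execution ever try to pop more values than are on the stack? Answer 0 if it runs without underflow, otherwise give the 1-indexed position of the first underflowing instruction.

13

-1   -> [-1]
drop -> []
10   -> [10]
9    -> [10, 9]
/    -> [1]
6    -> [1, 6]
/    -> [0]
drop -> []
12   -> [12]
drop -> []
6    -> [6]
dup  -> [6, 6]
rot  — needs 3 operands, stack has 2 → underflow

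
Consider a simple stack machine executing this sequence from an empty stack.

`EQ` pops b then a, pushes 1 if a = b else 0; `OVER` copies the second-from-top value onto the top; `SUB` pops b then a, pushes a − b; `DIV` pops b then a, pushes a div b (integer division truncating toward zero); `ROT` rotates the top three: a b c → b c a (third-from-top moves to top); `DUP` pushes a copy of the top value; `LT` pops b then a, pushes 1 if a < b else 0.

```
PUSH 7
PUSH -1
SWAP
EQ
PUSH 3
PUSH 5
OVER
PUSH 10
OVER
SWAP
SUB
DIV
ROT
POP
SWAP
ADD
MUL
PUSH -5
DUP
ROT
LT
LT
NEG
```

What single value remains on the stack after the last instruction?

-1

PUSH 7  -> 7
PUSH -1 -> 7 -1
SWAP    -> -1 7
EQ      -> 0
PUSH 3  -> 0 3
PUSH 5  -> 0 3 5
OVER    -> 0 3 5 3
PUSH 10 -> 0 3 5 3 10
OVER    -> 0 3 5 3 10 3
SWAP    -> 0 3 5 3 3 10
SUB     -> 0 3 5 3 -7
DIV     -> 0 3 5 0
ROT     -> 0 5 0 3
POP     -> 0 5 0
SWAP    -> 0 0 5
ADD     -> 0 5
MUL     -> 0
PUSH -5 -> 0 -5
DUP     -> 0 -5 -5
ROT     -> -5 -5 0
LT      -> -5 1
LT      -> 1
NEG     -> -1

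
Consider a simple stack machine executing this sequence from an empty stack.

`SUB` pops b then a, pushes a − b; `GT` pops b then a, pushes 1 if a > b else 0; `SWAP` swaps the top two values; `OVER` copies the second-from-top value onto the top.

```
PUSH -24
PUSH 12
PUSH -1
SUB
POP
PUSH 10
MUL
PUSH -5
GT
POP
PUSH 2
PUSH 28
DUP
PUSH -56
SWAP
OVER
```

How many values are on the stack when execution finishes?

5

PUSH -24 : [-24]
PUSH 12  : [-24, 12]
PUSH -1  : [-24, 12, -1]
SUB      : [-24, 13]
POP      : [-24]
PUSH 10  : [-24, 10]
MUL      : [-240]
PUSH -5  : [-240, -5]
GT       : [0]
POP      : []
PUSH 2   : [2]
PUSH 28  : [2, 28]
DUP      : [2, 28, 28]
PUSH -56 : [2, 28, 28, -56]
SWAP     : [2, 28, -56, 28]
OVER     : [2, 28, -56, 28, -56]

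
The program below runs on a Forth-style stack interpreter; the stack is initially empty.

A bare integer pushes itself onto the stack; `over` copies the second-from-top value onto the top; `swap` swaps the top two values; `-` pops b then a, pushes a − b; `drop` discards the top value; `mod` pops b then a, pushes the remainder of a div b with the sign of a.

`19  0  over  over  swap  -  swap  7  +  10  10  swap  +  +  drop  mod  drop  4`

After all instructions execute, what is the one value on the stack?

4

19   -> [19]
0    -> [19, 0]
over -> [19, 0, 19]
over -> [19, 0, 19, 0]
swap -> [19, 0, 0, 19]
-    -> [19, 0, -19]
swap -> [19, -19, 0]
7    -> [19, -19, 0, 7]
+    -> [19, -19, 7]
10   -> [19, -19, 7, 10]
10   -> [19, -19, 7, 10, 10]
swap -> [19, -19, 7, 10, 10]
+    -> [19, -19, 7, 20]
+    -> [19, -19, 27]
drop -> [19, -19]
mod  -> [0]
drop -> []
4    -> [4]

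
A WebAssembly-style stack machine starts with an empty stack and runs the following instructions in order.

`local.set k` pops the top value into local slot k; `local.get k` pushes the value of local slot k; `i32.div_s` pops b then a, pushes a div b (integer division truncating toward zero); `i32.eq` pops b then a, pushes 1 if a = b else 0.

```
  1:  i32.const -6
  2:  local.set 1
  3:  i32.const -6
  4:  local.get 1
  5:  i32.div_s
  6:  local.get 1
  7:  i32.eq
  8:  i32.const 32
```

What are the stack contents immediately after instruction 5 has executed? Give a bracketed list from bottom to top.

[1]

i32.const -6  [-6]
local.set 1   []
i32.const -6  [-6]
local.get 1   [-6, -6]
i32.div_s     [1]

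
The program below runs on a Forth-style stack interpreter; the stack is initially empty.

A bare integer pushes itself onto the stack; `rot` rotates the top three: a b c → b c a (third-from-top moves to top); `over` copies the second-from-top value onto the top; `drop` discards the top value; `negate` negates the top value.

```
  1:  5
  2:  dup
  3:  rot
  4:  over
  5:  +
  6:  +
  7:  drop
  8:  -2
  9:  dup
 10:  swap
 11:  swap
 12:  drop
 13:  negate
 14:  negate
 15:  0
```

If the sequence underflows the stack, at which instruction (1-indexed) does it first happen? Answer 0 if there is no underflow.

5   : 5
dup : 5 5
rot  — needs 3 operands, stack has 2 → underflow

3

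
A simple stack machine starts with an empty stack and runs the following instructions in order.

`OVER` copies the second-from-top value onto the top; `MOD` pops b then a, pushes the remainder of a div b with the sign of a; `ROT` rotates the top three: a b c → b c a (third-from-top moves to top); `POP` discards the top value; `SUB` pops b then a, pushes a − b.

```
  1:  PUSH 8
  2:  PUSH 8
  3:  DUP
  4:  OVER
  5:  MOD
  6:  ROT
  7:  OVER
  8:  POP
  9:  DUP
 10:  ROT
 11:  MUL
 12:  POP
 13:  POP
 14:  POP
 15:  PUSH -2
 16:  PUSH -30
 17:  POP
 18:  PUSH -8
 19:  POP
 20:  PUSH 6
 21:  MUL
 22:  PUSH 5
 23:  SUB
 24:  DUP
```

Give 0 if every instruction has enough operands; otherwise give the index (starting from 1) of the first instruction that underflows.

PUSH 8    [8]
PUSH 8    [8, 8]
DUP       [8, 8, 8]
OVER      [8, 8, 8, 8]
MOD       [8, 8, 0]
ROT       [8, 0, 8]
OVER      [8, 0, 8, 0]
POP       [8, 0, 8]
DUP       [8, 0, 8, 8]
ROT       [8, 8, 8, 0]
MUL       [8, 8, 0]
POP       [8, 8]
POP       [8]
POP       []
PUSH -2   [-2]
PUSH -30  [-2, -30]
POP       [-2]
PUSH -8   [-2, -8]
POP       [-2]
PUSH 6    [-2, 6]
MUL       [-12]
PUSH 5    [-12, 5]
SUB       [-17]
DUP       [-17, -17]

0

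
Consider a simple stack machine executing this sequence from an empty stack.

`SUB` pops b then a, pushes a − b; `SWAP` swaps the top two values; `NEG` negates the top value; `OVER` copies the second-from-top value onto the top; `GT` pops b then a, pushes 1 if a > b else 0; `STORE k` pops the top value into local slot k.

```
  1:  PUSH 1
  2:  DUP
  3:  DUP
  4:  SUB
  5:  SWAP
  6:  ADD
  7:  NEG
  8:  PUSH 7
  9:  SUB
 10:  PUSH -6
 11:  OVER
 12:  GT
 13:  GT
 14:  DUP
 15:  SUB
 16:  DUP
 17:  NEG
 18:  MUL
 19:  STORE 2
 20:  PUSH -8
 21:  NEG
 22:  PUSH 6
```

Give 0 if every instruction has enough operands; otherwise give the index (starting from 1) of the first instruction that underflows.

PUSH 1  -> 1
DUP     -> 1 1
DUP     -> 1 1 1
SUB     -> 1 0
SWAP    -> 0 1
ADD     -> 1
NEG     -> -1
PUSH 7  -> -1 7
SUB     -> -8
PUSH -6 -> -8 -6
OVER    -> -8 -6 -8
GT      -> -8 1
GT      -> 0
DUP     -> 0 0
SUB     -> 0
DUP     -> 0 0
NEG     -> 0 0
MUL     -> 0
STORE 2 -> (empty)
PUSH -8 -> -8
NEG     -> 8
PUSH 6  -> 8 6

0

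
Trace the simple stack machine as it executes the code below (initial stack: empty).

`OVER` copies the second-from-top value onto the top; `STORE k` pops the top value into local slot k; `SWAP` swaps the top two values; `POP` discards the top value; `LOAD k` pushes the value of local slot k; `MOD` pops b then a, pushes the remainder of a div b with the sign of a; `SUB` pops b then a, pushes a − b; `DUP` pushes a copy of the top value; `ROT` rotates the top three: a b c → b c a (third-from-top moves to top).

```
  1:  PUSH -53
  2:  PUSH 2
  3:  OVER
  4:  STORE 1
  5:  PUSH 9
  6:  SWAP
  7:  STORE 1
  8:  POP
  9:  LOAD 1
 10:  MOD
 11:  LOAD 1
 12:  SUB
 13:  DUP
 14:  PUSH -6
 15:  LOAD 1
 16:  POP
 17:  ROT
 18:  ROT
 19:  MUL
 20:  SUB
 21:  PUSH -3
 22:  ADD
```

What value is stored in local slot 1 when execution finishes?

2

PUSH -53 -> -53
PUSH 2   -> -53 2
OVER     -> -53 2 -53
STORE 1  -> -53 2
PUSH 9   -> -53 2 9
SWAP     -> -53 9 2
STORE 1  -> -53 9
POP      -> -53
LOAD 1   -> -53 2
MOD      -> -1
LOAD 1   -> -1 2
SUB      -> -3
DUP      -> -3 -3
PUSH -6  -> -3 -3 -6
LOAD 1   -> -3 -3 -6 2
POP      -> -3 -3 -6
ROT      -> -3 -6 -3
ROT      -> -6 -3 -3
MUL      -> -6 9
SUB      -> -15
PUSH -3  -> -15 -3
ADD      -> -18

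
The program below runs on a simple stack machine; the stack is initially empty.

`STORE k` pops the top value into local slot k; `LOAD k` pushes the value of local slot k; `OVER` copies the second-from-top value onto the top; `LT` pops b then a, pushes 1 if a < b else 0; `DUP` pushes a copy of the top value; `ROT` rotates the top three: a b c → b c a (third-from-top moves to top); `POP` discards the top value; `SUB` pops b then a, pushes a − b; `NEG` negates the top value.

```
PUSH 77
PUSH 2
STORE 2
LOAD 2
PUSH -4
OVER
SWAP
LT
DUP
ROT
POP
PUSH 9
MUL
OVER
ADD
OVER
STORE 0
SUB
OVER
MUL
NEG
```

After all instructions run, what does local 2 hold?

PUSH 77 -> [77]
PUSH 2  -> [77, 2]
STORE 2 -> [77]
LOAD 2  -> [77, 2]
PUSH -4 -> [77, 2, -4]
OVER    -> [77, 2, -4, 2]
SWAP    -> [77, 2, 2, -4]
LT      -> [77, 2, 0]
DUP     -> [77, 2, 0, 0]
ROT     -> [77, 0, 0, 2]
POP     -> [77, 0, 0]
PUSH 9  -> [77, 0, 0, 9]
MUL     -> [77, 0, 0]
OVER    -> [77, 0, 0, 0]
ADD     -> [77, 0, 0]
OVER    -> [77, 0, 0, 0]
STORE 0 -> [77, 0, 0]
SUB     -> [77, 0]
OVER    -> [77, 0, 77]
MUL     -> [77, 0]
NEG     -> [77, 0]

2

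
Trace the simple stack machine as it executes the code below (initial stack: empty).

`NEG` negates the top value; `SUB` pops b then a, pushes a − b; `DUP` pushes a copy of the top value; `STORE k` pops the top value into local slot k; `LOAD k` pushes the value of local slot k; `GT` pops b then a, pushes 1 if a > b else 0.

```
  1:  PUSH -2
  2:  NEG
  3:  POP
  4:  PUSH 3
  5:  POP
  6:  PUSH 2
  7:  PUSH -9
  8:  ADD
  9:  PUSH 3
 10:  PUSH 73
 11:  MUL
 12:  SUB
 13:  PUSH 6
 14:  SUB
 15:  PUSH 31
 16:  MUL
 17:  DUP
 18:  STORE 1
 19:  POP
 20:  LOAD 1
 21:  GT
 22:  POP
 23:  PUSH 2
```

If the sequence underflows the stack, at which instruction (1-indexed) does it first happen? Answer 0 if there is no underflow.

PUSH -2 -> -2
NEG     -> 2
POP     -> (empty)
PUSH 3  -> 3
POP     -> (empty)
PUSH 2  -> 2
PUSH -9 -> 2 -9
ADD     -> -7
PUSH 3  -> -7 3
PUSH 73 -> -7 3 73
MUL     -> -7 219
SUB     -> -226
PUSH 6  -> -226 6
SUB     -> -232
PUSH 31 -> -232 31
MUL     -> -7192
DUP     -> -7192 -7192
STORE 1 -> -7192
POP     -> (empty)
LOAD 1  -> -7192
GT  — needs 2 operands, stack has 1 → underflow

21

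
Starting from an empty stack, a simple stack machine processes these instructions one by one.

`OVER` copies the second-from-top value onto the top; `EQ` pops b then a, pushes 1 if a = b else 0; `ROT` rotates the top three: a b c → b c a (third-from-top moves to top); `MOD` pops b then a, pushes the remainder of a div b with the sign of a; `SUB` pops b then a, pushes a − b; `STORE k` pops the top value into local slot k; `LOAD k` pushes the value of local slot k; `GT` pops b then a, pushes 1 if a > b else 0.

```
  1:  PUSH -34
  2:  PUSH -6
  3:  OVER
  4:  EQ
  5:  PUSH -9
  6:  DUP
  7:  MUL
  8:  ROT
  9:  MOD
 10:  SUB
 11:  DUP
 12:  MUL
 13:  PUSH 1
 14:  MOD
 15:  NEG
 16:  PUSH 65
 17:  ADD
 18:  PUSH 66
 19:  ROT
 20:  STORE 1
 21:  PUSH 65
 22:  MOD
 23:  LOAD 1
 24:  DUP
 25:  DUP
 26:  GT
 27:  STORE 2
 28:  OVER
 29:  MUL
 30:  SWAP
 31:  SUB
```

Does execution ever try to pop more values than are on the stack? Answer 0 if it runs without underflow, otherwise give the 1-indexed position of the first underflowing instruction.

19

PUSH -34 -> [-34]
PUSH -6  -> [-34, -6]
OVER     -> [-34, -6, -34]
EQ       -> [-34, 0]
PUSH -9  -> [-34, 0, -9]
DUP      -> [-34, 0, -9, -9]
MUL      -> [-34, 0, 81]
ROT      -> [0, 81, -34]
MOD      -> [0, 13]
SUB      -> [-13]
DUP      -> [-13, -13]
MUL      -> [169]
PUSH 1   -> [169, 1]
MOD      -> [0]
NEG      -> [0]
PUSH 65  -> [0, 65]
ADD      -> [65]
PUSH 66  -> [65, 66]
ROT  — needs 3 operands, stack has 2 → underflow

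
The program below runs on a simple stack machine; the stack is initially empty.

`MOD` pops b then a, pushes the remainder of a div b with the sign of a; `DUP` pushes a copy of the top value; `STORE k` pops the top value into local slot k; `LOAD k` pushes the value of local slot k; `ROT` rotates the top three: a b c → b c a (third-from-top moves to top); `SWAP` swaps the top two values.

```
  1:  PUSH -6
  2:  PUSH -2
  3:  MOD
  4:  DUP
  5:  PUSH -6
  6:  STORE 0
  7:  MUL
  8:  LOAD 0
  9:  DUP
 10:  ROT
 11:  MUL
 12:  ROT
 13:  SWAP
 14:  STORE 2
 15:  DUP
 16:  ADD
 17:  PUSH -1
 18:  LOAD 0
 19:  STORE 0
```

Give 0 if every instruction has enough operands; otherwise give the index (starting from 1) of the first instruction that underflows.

12

PUSH -6 : -6
PUSH -2 : -6 -2
MOD     : 0
DUP     : 0 0
PUSH -6 : 0 0 -6
STORE 0 : 0 0
MUL     : 0
LOAD 0  : 0 -6
DUP     : 0 -6 -6
ROT     : -6 -6 0
MUL     : -6 0
ROT  — needs 3 operands, stack has 2 → underflow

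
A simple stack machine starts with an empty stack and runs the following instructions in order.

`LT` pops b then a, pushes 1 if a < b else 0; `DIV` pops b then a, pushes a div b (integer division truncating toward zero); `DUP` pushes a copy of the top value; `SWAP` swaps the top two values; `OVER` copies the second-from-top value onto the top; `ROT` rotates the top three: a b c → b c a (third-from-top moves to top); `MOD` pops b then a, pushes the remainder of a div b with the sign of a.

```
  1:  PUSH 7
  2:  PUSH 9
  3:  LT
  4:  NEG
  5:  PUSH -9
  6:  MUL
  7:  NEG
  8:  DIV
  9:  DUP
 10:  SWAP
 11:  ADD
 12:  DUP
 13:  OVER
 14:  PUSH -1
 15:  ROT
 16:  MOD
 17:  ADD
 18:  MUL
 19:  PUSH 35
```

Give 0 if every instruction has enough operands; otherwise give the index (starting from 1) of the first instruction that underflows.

8

PUSH 7   7
PUSH 9   7 9
LT       1
NEG      -1
PUSH -9  -1 -9
MUL      9
NEG      -9
DIV  — needs 2 operands, stack has 1 → underflow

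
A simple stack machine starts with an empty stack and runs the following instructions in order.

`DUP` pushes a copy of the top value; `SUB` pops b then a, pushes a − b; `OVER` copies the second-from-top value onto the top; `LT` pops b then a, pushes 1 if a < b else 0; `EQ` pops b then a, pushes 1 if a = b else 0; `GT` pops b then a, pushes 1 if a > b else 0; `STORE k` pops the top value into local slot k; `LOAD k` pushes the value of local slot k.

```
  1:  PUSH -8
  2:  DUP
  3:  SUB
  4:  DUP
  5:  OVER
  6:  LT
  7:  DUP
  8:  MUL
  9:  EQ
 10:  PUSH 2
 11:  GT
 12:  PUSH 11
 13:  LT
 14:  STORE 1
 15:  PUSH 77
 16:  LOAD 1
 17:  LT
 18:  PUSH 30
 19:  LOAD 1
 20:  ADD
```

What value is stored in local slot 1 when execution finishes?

PUSH -8 → -8
DUP     → -8 -8
SUB     → 0
DUP     → 0 0
OVER    → 0 0 0
LT      → 0 0
DUP     → 0 0 0
MUL     → 0 0
EQ      → 1
PUSH 2  → 1 2
GT      → 0
PUSH 11 → 0 11
LT      → 1
STORE 1 → (empty)
PUSH 77 → 77
LOAD 1  → 77 1
LT      → 0
PUSH 30 → 0 30
LOAD 1  → 0 30 1
ADD     → 0 31

1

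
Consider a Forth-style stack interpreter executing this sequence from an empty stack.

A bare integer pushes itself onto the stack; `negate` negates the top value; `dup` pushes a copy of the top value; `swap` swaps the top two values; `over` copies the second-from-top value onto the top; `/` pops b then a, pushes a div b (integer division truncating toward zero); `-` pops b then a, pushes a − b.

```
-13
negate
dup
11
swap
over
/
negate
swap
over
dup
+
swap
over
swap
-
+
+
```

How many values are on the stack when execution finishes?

2

-13    : [-13]
negate : [13]
dup    : [13, 13]
11     : [13, 13, 11]
swap   : [13, 11, 13]
over   : [13, 11, 13, 11]
/      : [13, 11, 1]
negate : [13, 11, -1]
swap   : [13, -1, 11]
over   : [13, -1, 11, -1]
dup    : [13, -1, 11, -1, -1]
+      : [13, -1, 11, -2]
swap   : [13, -1, -2, 11]
over   : [13, -1, -2, 11, -2]
swap   : [13, -1, -2, -2, 11]
-      : [13, -1, -2, -13]
+      : [13, -1, -15]
+      : [13, -16]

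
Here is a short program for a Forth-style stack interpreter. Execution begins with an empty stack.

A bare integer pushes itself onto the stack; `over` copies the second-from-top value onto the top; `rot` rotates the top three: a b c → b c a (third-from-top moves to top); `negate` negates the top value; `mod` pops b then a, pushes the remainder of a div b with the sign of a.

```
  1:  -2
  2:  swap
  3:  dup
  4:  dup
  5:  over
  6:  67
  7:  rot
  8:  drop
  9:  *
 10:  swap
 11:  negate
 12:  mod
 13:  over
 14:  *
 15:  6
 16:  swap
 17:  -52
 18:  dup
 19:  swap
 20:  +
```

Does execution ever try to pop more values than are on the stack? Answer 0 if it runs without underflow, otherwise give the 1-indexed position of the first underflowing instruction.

-2 : -2
swap  — needs 2 operands, stack has 1 → underflow

2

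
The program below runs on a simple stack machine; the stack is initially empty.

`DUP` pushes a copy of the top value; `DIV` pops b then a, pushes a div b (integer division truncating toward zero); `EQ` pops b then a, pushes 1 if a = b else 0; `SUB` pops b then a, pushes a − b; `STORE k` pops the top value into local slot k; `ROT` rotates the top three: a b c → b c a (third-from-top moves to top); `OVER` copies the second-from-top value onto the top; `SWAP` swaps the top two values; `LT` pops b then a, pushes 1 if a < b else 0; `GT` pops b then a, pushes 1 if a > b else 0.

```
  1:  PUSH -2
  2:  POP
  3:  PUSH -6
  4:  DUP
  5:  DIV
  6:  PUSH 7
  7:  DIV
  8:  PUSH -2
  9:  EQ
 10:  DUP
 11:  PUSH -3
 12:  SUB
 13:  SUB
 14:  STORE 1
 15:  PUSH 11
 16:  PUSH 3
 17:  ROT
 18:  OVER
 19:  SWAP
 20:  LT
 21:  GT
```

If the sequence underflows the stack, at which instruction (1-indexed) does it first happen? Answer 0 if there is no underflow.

17

PUSH -2 → [-2]
POP     → []
PUSH -6 → [-6]
DUP     → [-6, -6]
DIV     → [1]
PUSH 7  → [1, 7]
DIV     → [0]
PUSH -2 → [0, -2]
EQ      → [0]
DUP     → [0, 0]
PUSH -3 → [0, 0, -3]
SUB     → [0, 3]
SUB     → [-3]
STORE 1 → []
PUSH 11 → [11]
PUSH 3  → [11, 3]
ROT  — needs 3 operands, stack has 2 → underflow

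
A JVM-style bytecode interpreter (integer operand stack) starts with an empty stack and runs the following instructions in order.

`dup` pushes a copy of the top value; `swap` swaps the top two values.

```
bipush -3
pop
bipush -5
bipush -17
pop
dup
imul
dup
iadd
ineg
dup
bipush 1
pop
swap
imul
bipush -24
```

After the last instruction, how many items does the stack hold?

bipush -3   [-3]
pop         []
bipush -5   [-5]
bipush -17  [-5, -17]
pop         [-5]
dup         [-5, -5]
imul        [25]
dup         [25, 25]
iadd        [50]
ineg        [-50]
dup         [-50, -50]
bipush 1    [-50, -50, 1]
pop         [-50, -50]
swap        [-50, -50]
imul        [2500]
bipush -24  [2500, -24]

2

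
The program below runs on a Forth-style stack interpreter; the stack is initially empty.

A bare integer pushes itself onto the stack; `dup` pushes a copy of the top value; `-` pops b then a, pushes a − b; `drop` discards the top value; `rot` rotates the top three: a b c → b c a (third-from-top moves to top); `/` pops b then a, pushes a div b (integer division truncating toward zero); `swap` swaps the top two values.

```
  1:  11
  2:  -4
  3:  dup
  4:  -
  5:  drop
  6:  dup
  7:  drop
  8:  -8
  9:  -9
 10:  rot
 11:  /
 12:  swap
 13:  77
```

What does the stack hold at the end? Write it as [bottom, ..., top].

[0, -8, 77]

11   → 11
-4   → 11 -4
dup  → 11 -4 -4
-    → 11 0
drop → 11
dup  → 11 11
drop → 11
-8   → 11 -8
-9   → 11 -8 -9
rot  → -8 -9 11
/    → -8 0
swap → 0 -8
77   → 0 -8 77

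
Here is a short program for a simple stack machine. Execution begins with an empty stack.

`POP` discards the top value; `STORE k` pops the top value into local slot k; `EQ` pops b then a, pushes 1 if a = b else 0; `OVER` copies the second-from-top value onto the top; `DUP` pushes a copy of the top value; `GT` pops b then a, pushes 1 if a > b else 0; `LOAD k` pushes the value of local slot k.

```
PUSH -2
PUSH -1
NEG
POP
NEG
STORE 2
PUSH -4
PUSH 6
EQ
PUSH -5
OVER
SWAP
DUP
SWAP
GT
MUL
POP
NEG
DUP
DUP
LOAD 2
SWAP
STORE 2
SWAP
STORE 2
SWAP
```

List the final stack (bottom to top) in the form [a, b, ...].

PUSH -2 -> -2
PUSH -1 -> -2 -1
NEG     -> -2 1
POP     -> -2
NEG     -> 2
STORE 2 -> (empty)
PUSH -4 -> -4
PUSH 6  -> -4 6
EQ      -> 0
PUSH -5 -> 0 -5
OVER    -> 0 -5 0
SWAP    -> 0 0 -5
DUP     -> 0 0 -5 -5
SWAP    -> 0 0 -5 -5
GT      -> 0 0 0
MUL     -> 0 0
POP     -> 0
NEG     -> 0
DUP     -> 0 0
DUP     -> 0 0 0
LOAD 2  -> 0 0 0 2
SWAP    -> 0 0 2 0
STORE 2 -> 0 0 2
SWAP    -> 0 2 0
STORE 2 -> 0 2
SWAP    -> 2 0

[2, 0]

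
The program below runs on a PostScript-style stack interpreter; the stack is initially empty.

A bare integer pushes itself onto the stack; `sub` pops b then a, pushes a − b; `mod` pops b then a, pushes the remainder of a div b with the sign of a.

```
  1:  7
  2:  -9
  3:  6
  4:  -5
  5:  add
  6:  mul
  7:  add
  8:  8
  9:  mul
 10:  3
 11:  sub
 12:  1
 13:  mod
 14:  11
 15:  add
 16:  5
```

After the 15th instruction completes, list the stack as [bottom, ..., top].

[11]

7   → 7
-9  → 7 -9
6   → 7 -9 6
-5  → 7 -9 6 -5
add → 7 -9 1
mul → 7 -9
add → -2
8   → -2 8
mul → -16
3   → -16 3
sub → -19
1   → -19 1
mod → 0
11  → 0 11
add → 11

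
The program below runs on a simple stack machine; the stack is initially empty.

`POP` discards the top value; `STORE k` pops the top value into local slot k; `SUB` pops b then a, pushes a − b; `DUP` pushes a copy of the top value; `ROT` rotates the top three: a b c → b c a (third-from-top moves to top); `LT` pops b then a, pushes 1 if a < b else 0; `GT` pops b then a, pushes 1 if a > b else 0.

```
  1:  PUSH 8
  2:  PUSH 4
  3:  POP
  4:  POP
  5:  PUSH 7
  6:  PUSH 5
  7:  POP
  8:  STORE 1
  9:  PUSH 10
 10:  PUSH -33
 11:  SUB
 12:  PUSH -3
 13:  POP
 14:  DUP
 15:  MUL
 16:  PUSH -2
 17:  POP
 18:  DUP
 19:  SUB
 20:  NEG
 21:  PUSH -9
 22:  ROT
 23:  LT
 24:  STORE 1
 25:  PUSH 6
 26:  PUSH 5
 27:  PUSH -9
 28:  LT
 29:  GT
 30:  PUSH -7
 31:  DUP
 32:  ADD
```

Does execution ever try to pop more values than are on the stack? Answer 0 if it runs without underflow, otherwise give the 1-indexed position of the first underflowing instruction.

PUSH 8   -> 8
PUSH 4   -> 8 4
POP      -> 8
POP      -> (empty)
PUSH 7   -> 7
PUSH 5   -> 7 5
POP      -> 7
STORE 1  -> (empty)
PUSH 10  -> 10
PUSH -33 -> 10 -33
SUB      -> 43
PUSH -3  -> 43 -3
POP      -> 43
DUP      -> 43 43
MUL      -> 1849
PUSH -2  -> 1849 -2
POP      -> 1849
DUP      -> 1849 1849
SUB      -> 0
NEG      -> 0
PUSH -9  -> 0 -9
ROT  — needs 3 operands, stack has 2 → underflow

22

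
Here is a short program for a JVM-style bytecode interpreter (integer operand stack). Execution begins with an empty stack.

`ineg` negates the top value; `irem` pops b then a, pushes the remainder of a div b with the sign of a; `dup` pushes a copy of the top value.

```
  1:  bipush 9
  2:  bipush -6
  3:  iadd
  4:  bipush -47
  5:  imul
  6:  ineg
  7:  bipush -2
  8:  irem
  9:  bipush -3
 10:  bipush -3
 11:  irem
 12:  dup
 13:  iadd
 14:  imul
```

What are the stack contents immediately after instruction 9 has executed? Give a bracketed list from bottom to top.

[1, -3]

bipush 9   : [9]
bipush -6  : [9, -6]
iadd       : [3]
bipush -47 : [3, -47]
imul       : [-141]
ineg       : [141]
bipush -2  : [141, -2]
irem       : [1]
bipush -3  : [1, -3]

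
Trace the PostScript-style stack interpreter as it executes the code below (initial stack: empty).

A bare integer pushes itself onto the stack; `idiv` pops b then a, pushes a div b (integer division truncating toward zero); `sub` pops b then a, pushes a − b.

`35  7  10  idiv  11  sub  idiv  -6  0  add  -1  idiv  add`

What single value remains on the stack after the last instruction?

35    35
7     35 7
10    35 7 10
idiv  35 0
11    35 0 11
sub   35 -11
idiv  -3
-6    -3 -6
0     -3 -6 0
add   -3 -6
-1    -3 -6 -1
idiv  -3 6
add   3

3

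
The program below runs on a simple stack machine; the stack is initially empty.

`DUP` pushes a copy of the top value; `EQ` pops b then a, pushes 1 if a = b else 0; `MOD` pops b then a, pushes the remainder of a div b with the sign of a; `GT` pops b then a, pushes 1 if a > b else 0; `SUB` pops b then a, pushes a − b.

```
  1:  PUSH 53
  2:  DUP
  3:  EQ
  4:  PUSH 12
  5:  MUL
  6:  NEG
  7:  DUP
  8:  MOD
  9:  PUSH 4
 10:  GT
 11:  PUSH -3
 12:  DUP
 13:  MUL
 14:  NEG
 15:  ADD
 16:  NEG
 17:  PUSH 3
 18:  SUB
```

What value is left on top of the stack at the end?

6

PUSH 53  53
DUP      53 53
EQ       1
PUSH 12  1 12
MUL      12
NEG      -12
DUP      -12 -12
MOD      0
PUSH 4   0 4
GT       0
PUSH -3  0 -3
DUP      0 -3 -3
MUL      0 9
NEG      0 -9
ADD      -9
NEG      9
PUSH 3   9 3
SUB      6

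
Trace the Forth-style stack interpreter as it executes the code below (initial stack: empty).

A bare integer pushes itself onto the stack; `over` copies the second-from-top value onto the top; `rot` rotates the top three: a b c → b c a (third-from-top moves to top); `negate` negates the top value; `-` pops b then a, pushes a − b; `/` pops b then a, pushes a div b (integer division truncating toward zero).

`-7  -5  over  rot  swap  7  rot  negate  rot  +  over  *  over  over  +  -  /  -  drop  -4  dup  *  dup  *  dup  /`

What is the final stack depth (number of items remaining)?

-7     : -7
-5     : -7 -5
over   : -7 -5 -7
rot    : -5 -7 -7
swap   : -5 -7 -7
7      : -5 -7 -7 7
rot    : -5 -7 7 -7
negate : -5 -7 7 7
rot    : -5 7 7 -7
+      : -5 7 0
over   : -5 7 0 7
*      : -5 7 0
over   : -5 7 0 7
over   : -5 7 0 7 0
+      : -5 7 0 7
-      : -5 7 -7
/      : -5 -1
-      : -4
drop   : (empty)
-4     : -4
dup    : -4 -4
*      : 16
dup    : 16 16
*      : 256
dup    : 256 256
/      : 1

1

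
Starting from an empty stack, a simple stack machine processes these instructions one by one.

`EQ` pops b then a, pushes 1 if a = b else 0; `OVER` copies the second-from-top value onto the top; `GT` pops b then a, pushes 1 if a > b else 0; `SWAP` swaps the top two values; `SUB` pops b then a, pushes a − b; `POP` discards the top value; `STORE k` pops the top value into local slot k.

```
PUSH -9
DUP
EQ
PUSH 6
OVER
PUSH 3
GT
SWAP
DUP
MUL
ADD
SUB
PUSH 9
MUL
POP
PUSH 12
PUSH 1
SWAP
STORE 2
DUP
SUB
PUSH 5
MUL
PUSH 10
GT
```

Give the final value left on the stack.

0

PUSH -9 -> -9
DUP     -> -9 -9
EQ      -> 1
PUSH 6  -> 1 6
OVER    -> 1 6 1
PUSH 3  -> 1 6 1 3
GT      -> 1 6 0
SWAP    -> 1 0 6
DUP     -> 1 0 6 6
MUL     -> 1 0 36
ADD     -> 1 36
SUB     -> -35
PUSH 9  -> -35 9
MUL     -> -315
POP     -> (empty)
PUSH 12 -> 12
PUSH 1  -> 12 1
SWAP    -> 1 12
STORE 2 -> 1
DUP     -> 1 1
SUB     -> 0
PUSH 5  -> 0 5
MUL     -> 0
PUSH 10 -> 0 10
GT      -> 0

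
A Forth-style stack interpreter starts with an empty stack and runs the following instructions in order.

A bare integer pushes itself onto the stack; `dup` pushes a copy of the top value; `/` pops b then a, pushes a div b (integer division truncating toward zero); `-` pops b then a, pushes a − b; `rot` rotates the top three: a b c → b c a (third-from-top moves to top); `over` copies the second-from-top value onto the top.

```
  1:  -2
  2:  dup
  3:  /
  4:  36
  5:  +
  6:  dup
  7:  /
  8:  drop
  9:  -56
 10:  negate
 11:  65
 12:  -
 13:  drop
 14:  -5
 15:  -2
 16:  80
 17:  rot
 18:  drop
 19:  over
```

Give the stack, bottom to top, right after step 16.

-2     → -2
dup    → -2 -2
/      → 1
36     → 1 36
+      → 37
dup    → 37 37
/      → 1
drop   → (empty)
-56    → -56
negate → 56
65     → 56 65
-      → -9
drop   → (empty)
-5     → -5
-2     → -5 -2
80     → -5 -2 80

[-5, -2, 80]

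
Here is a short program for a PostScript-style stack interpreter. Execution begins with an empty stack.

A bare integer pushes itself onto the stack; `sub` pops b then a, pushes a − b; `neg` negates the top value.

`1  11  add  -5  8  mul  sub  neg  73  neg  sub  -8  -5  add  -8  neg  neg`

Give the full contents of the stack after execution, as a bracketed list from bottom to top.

[21, -13, -8]

1    [1]
11   [1, 11]
add  [12]
-5   [12, -5]
8    [12, -5, 8]
mul  [12, -40]
sub  [52]
neg  [-52]
73   [-52, 73]
neg  [-52, -73]
sub  [21]
-8   [21, -8]
-5   [21, -8, -5]
add  [21, -13]
-8   [21, -13, -8]
neg  [21, -13, 8]
neg  [21, -13, -8]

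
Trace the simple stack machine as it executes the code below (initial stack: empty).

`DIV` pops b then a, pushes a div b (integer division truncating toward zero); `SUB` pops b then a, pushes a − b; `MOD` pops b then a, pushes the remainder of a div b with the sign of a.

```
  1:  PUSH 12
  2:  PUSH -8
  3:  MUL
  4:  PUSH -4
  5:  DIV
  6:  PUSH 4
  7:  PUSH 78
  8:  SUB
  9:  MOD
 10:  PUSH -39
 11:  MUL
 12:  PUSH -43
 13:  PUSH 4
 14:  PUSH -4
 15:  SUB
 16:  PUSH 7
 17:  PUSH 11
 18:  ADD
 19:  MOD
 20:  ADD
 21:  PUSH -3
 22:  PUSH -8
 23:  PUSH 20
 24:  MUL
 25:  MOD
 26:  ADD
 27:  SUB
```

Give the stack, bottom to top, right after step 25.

PUSH 12  : 12
PUSH -8  : 12 -8
MUL      : -96
PUSH -4  : -96 -4
DIV      : 24
PUSH 4   : 24 4
PUSH 78  : 24 4 78
SUB      : 24 -74
MOD      : 24
PUSH -39 : 24 -39
MUL      : -936
PUSH -43 : -936 -43
PUSH 4   : -936 -43 4
PUSH -4  : -936 -43 4 -4
SUB      : -936 -43 8
PUSH 7   : -936 -43 8 7
PUSH 11  : -936 -43 8 7 11
ADD      : -936 -43 8 18
MOD      : -936 -43 8
ADD      : -936 -35
PUSH -3  : -936 -35 -3
PUSH -8  : -936 -35 -3 -8
PUSH 20  : -936 -35 -3 -8 20
MUL      : -936 -35 -3 -160
MOD      : -936 -35 -3

[-936, -35, -3]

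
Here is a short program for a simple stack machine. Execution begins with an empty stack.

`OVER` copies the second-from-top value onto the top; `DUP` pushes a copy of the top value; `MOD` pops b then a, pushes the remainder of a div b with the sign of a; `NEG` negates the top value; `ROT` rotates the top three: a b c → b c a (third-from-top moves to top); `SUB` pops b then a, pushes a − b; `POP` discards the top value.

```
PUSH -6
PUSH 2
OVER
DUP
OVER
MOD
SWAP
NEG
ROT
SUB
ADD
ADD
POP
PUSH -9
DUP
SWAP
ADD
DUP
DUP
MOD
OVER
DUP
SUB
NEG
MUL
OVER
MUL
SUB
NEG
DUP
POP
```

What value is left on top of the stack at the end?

PUSH -6  [-6]
PUSH 2   [-6, 2]
OVER     [-6, 2, -6]
DUP      [-6, 2, -6, -6]
OVER     [-6, 2, -6, -6, -6]
MOD      [-6, 2, -6, 0]
SWAP     [-6, 2, 0, -6]
NEG      [-6, 2, 0, 6]
ROT      [-6, 0, 6, 2]
SUB      [-6, 0, 4]
ADD      [-6, 4]
ADD      [-2]
POP      []
PUSH -9  [-9]
DUP      [-9, -9]
SWAP     [-9, -9]
ADD      [-18]
DUP      [-18, -18]
DUP      [-18, -18, -18]
MOD      [-18, 0]
OVER     [-18, 0, -18]
DUP      [-18, 0, -18, -18]
SUB      [-18, 0, 0]
NEG      [-18, 0, 0]
MUL      [-18, 0]
OVER     [-18, 0, -18]
MUL      [-18, 0]
SUB      [-18]
NEG      [18]
DUP      [18, 18]
POP      [18]

18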